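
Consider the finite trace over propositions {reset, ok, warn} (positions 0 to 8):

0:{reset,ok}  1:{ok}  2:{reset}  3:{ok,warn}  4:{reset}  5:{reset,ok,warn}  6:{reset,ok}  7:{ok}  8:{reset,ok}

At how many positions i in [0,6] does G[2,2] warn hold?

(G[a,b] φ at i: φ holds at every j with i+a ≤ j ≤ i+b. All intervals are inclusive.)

2

Evaluate at each i in [0,6]:
  i=0: ✗ (fails at j=2)
  i=1: ✓ (all of [3,3])
  i=2: ✗ (fails at j=4)
  i=3: ✓ (all of [5,5])
  i=4: ✗ (fails at j=6)
  i=5: ✗ (fails at j=7)
  i=6: ✗ (fails at j=8)
Positions where it holds: {1, 3} → 2.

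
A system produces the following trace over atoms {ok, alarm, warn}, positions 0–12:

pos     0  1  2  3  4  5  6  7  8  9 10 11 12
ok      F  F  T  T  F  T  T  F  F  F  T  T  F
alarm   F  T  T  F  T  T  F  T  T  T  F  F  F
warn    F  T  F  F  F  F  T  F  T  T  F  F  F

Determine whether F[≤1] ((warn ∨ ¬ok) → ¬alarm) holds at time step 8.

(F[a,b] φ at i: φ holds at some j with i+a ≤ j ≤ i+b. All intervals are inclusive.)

Check ((warn ∨ ¬ok) → ¬alarm) at each j in [8,9]:
  j=8: false
  j=9: false
No position in the window satisfies it → formula fails.

False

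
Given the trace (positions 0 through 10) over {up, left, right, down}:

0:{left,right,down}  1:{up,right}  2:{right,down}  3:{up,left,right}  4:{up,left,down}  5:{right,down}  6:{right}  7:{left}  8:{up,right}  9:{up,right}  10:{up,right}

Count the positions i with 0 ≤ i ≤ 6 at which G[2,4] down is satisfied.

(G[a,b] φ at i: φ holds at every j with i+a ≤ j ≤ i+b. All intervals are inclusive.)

Evaluate at each i in [0,6]:
  i=0: ✗ (fails at j=3)
  i=1: ✗ (fails at j=3)
  i=2: ✗ (fails at j=6)
  i=3: ✗ (fails at j=6)
  i=4: ✗ (fails at j=6)
  i=5: ✗ (fails at j=7)
  i=6: ✗ (fails at j=8)
Positions where it holds: {} → 0.

0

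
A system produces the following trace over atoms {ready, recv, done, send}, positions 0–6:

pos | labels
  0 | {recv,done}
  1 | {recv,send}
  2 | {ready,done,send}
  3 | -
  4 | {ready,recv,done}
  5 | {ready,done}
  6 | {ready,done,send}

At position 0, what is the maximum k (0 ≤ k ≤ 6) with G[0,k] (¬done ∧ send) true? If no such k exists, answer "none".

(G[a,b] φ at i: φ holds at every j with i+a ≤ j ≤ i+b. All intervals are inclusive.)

none

(¬done ∧ send) must hold from j=0 onward; find where it first fails.
  j=0: fails → no k works.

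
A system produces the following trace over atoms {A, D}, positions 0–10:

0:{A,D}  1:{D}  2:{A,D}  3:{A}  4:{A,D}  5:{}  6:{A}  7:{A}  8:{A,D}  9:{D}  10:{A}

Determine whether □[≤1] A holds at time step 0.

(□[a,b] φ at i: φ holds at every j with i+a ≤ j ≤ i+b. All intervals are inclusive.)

Check A at every j in [0,1]:
  j=0: true
  j=1: false
Fails at j=1 → formula fails.

No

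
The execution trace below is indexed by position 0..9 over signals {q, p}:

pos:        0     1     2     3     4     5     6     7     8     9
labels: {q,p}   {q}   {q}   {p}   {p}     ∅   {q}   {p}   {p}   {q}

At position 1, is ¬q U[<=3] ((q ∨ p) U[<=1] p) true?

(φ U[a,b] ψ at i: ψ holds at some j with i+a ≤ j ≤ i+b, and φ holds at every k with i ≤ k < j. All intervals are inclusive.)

Need some j in [1,4] with ((q ∨ p) U[<=1] p), and ¬q at every k in [1,j-1].
  j=1: ((q ∨ p) U[<=1] p) — fails.
  j=2: ((q ∨ p) U[<=1] p) holds, but ¬q fails at k=1 → not this j.
  j=3: ((q ∨ p) U[<=1] p) holds, but ¬q fails at k=1 → not this j.
  j=4: ((q ∨ p) U[<=1] p) holds, but ¬q fails at k=1 → not this j.
No j in the window works → until fails.

Does not hold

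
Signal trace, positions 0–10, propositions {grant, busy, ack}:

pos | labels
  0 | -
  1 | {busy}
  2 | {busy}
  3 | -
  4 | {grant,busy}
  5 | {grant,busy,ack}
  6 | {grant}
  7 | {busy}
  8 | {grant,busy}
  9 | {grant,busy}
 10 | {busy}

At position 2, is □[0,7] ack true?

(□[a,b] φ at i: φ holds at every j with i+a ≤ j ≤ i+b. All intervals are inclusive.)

Check ack at every j in [2,9]:
  j=2: false
  j=3: false
  j=4: false
  j=5: true
  j=6: false
  j=7: false
  j=8: false
  j=9: false
Fails at j=2 → formula fails.

Does not hold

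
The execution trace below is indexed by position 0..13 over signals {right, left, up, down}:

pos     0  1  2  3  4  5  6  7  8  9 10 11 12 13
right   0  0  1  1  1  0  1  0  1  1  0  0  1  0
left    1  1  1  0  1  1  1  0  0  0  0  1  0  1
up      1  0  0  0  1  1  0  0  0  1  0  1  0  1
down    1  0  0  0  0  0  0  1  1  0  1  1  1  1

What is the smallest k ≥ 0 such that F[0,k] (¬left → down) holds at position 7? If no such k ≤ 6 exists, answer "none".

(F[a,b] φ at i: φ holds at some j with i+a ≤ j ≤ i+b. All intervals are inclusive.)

Scan j = 7,8,… for (¬left → down):
  j=7: holds
First hit at j=7, so smallest k = 7-7 = 0.

0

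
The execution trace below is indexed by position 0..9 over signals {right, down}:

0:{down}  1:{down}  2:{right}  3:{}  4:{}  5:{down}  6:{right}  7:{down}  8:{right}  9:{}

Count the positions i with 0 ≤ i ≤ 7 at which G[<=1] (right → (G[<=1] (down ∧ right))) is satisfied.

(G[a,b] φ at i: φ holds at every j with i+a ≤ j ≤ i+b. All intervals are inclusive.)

Evaluate at each i in [0,7]:
  i=0: ✓ (all of [0,1])
  i=1: ✗ (fails at j=2)
  i=2: ✗ (fails at j=2)
  i=3: ✓ (all of [3,4])
  i=4: ✓ (all of [4,5])
  i=5: ✗ (fails at j=6)
  i=6: ✗ (fails at j=6)
  i=7: ✗ (fails at j=8)
Positions where it holds: {0, 3, 4} → 3.

3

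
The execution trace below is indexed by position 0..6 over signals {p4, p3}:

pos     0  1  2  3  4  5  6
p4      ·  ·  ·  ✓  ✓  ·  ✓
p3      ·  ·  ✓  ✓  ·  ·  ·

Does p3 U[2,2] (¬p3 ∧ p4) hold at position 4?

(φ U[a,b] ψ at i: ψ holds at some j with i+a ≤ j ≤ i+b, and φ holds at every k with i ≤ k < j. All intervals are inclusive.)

Need some j in [6,6] with (¬p3 ∧ p4), and p3 at every k in [4,j-1].
  j=6: (¬p3 ∧ p4) holds, but p3 fails at k=4 → not this j.
No j in the window works → until fails.

No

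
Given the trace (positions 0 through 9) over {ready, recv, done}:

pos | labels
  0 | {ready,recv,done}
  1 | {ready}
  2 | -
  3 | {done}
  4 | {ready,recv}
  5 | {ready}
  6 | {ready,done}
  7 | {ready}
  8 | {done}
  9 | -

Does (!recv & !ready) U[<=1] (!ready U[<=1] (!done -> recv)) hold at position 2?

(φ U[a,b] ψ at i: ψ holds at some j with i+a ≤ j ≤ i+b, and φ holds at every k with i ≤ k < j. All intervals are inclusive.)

Holds

Need some j in [2,3] with (!ready U[<=1] (!done -> recv)), and (!recv & !ready) at every k in [2,j-1].
  j=2: (!ready U[<=1] (!done -> recv)) holds; no prefix to check → satisfied.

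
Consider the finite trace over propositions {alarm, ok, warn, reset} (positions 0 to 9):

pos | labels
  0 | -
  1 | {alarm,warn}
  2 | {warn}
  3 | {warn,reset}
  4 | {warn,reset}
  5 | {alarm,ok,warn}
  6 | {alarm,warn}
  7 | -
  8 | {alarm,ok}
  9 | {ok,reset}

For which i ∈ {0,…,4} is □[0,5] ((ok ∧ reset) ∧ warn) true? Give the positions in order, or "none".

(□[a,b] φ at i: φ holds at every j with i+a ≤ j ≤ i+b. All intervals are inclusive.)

none

Evaluate at each i in [0,4]:
  i=0: ✗ (fails at j=0)
  i=1: ✗ (fails at j=1)
  i=2: ✗ (fails at j=2)
  i=3: ✗ (fails at j=3)
  i=4: ✗ (fails at j=4)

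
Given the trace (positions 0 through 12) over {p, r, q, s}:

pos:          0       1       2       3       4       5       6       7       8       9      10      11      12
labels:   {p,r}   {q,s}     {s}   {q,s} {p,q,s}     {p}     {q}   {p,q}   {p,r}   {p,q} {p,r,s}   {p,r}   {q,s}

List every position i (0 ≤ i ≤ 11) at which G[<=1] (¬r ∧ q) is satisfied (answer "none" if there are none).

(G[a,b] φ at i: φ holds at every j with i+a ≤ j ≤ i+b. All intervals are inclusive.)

Evaluate at each i in [0,11]:
  i=0: ✗ (fails at j=0)
  i=1: ✗ (fails at j=2)
  i=2: ✗ (fails at j=2)
  i=3: ✓ (all of [3,4])
  i=4: ✗ (fails at j=5)
  i=5: ✗ (fails at j=5)
  i=6: ✓ (all of [6,7])
  i=7: ✗ (fails at j=8)
  i=8: ✗ (fails at j=8)
  i=9: ✗ (fails at j=10)
  i=10: ✗ (fails at j=10)
  i=11: ✗ (fails at j=11)

3, 6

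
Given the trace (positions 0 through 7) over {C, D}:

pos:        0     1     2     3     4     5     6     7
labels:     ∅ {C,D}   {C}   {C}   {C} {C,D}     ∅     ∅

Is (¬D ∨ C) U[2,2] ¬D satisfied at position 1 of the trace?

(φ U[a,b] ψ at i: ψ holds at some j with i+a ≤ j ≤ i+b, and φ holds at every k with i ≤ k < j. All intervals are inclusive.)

Yes

Need some j in [3,3] with ¬D, and (¬D ∨ C) at every k in [1,j-1].
  j=3: ¬D holds; (¬D ∨ C) holds at every k in [1,2] → satisfied.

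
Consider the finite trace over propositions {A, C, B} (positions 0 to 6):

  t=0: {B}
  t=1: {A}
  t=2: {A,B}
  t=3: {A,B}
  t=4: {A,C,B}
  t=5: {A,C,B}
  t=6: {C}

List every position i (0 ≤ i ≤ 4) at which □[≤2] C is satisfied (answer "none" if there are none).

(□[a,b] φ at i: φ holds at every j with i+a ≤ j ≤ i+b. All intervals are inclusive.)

Evaluate at each i in [0,4]:
  i=0: ✗ (fails at j=0)
  i=1: ✗ (fails at j=1)
  i=2: ✗ (fails at j=2)
  i=3: ✗ (fails at j=3)
  i=4: ✓ (all of [4,6])

4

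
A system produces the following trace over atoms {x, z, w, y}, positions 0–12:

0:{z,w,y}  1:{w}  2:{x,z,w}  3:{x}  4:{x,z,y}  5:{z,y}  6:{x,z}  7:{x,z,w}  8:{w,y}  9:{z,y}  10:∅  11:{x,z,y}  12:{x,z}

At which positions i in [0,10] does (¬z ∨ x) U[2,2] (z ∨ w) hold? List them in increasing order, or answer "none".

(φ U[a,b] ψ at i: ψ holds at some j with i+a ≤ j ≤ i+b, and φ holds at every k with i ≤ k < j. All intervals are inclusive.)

Evaluate at each i in [0,10]:
  i=0: ✗ (lhs fails at k=0 before rhs at j=2)
  i=1: ✗ (no rhs in [3,3])
  i=2: ✓ (rhs at j=4; lhs holds on [2,3])
  i=3: ✓ (rhs at j=5; lhs holds on [3,4])
  i=4: ✗ (lhs fails at k=5 before rhs at j=6)
  i=5: ✗ (lhs fails at k=5 before rhs at j=7)
  i=6: ✓ (rhs at j=8; lhs holds on [6,7])
  i=7: ✓ (rhs at j=9; lhs holds on [7,8])
  i=8: ✗ (no rhs in [10,10])
  i=9: ✗ (lhs fails at k=9 before rhs at j=11)
  i=10: ✓ (rhs at j=12; lhs holds on [10,11])

2, 3, 6, 7, 10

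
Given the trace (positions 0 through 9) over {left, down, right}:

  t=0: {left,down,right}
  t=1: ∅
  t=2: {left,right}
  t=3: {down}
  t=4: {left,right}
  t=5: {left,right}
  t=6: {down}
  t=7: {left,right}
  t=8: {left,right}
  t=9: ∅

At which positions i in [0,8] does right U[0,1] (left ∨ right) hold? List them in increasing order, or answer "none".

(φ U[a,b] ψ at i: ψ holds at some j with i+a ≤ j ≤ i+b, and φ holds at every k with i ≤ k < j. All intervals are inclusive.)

Evaluate at each i in [0,8]:
  i=0: ✓ (rhs at j=0)
  i=1: ✗ (lhs fails at k=1 before rhs at j=2)
  i=2: ✓ (rhs at j=2)
  i=3: ✗ (lhs fails at k=3 before rhs at j=4)
  i=4: ✓ (rhs at j=4)
  i=5: ✓ (rhs at j=5)
  i=6: ✗ (lhs fails at k=6 before rhs at j=7)
  i=7: ✓ (rhs at j=7)
  i=8: ✓ (rhs at j=8)

0, 2, 4, 5, 7, 8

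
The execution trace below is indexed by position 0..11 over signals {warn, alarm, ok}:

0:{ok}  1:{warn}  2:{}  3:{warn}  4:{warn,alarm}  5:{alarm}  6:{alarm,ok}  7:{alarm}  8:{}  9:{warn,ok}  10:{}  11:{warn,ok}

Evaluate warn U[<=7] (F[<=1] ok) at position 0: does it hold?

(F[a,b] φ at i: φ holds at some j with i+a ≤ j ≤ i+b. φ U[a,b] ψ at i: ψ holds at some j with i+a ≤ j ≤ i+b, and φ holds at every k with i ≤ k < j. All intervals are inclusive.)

Need some j in [0,7] with F[<=1] ok, and warn at every k in [0,j-1].
  j=0: F[<=1] ok holds; no prefix to check → satisfied.

Holds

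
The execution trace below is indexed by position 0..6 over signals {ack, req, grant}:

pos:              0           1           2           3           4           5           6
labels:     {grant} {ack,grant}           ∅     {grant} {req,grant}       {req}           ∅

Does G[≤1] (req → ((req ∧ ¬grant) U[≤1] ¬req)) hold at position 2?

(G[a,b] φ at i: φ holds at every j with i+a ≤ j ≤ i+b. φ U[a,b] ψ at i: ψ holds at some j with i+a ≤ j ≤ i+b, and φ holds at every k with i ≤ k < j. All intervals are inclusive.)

Holds

Check (req → ((req ∧ ¬grant) U[≤1] ¬req)) at every j in [2,3]:
  j=2: antecedent false → ✓
  j=3: antecedent false → ✓
All positions satisfy it → formula holds.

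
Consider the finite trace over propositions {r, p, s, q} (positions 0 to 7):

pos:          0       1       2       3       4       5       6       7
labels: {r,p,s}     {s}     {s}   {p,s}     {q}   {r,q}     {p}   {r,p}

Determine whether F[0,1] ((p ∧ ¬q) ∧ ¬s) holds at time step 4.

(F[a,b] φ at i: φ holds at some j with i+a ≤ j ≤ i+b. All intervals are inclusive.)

Check ((p ∧ ¬q) ∧ ¬s) at each j in [4,5]:
  j=4: false
  j=5: false
No position in the window satisfies it → formula fails.

Does not hold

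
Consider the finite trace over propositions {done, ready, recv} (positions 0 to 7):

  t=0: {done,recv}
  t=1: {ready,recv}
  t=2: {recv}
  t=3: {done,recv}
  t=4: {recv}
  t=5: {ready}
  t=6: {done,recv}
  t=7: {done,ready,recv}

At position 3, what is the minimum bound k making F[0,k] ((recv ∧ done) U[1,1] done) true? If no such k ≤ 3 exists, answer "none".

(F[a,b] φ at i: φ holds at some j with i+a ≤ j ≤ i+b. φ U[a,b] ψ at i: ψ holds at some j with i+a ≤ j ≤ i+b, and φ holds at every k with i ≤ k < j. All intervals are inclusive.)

3

Scan j = 3,4,… for ((recv ∧ done) U[1,1] done):
  j=3: fails
  j=4: fails
  j=5: fails
  j=6: holds
First hit at j=6, so smallest k = 6-3 = 3.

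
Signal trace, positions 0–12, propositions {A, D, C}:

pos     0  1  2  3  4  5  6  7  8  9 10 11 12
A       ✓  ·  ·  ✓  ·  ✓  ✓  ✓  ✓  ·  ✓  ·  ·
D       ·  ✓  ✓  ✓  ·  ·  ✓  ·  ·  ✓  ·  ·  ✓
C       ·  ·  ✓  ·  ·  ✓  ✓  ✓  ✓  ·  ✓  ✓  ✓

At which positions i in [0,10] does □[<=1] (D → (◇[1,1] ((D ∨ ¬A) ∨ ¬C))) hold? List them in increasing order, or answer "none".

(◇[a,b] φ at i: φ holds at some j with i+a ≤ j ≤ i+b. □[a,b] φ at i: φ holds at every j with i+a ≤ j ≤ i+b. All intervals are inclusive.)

0, 1, 2, 3, 4, 7, 10

Evaluate at each i in [0,10]:
  i=0: ✓ (all of [0,1])
  i=1: ✓ (all of [1,2])
  i=2: ✓ (all of [2,3])
  i=3: ✓ (all of [3,4])
  i=4: ✓ (all of [4,5])
  i=5: ✗ (fails at j=6)
  i=6: ✗ (fails at j=6)
  i=7: ✓ (all of [7,8])
  i=8: ✗ (fails at j=9)
  i=9: ✗ (fails at j=9)
  i=10: ✓ (all of [10,11])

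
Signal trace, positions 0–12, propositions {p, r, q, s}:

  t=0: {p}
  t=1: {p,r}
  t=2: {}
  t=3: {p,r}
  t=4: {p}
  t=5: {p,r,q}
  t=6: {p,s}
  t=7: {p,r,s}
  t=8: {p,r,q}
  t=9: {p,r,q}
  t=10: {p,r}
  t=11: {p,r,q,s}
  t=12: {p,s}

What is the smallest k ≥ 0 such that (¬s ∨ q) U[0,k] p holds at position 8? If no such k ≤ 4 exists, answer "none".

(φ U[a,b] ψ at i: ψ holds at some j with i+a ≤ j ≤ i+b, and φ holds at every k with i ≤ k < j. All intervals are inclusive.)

Need earliest j ≥ 8 with p, and (¬s ∨ q) at every k in [8,j-1].
  j=8: rhs holds (empty prefix). k = 0.

0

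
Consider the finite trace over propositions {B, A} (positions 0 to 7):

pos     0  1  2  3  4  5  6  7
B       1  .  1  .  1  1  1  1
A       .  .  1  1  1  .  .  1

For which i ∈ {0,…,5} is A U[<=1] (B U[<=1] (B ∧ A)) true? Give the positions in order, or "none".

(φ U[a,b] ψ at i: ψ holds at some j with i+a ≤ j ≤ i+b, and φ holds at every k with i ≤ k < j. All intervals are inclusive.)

2, 3, 4

Evaluate at each i in [0,5]:
  i=0: ✗ (no rhs in [0,1])
  i=1: ✗ (lhs fails at k=1 before rhs at j=2)
  i=2: ✓ (rhs at j=2)
  i=3: ✓ (rhs at j=4; lhs holds on [3,3])
  i=4: ✓ (rhs at j=4)
  i=5: ✗ (lhs fails at k=5 before rhs at j=6)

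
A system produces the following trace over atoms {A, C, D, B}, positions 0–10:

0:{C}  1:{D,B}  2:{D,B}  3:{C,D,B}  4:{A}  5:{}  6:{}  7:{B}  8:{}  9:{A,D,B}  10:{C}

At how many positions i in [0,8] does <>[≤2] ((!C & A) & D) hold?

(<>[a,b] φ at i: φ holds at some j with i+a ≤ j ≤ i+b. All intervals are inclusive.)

Evaluate at each i in [0,8]:
  i=0: ✗ (none in [0,2])
  i=1: ✗ (none in [1,3])
  i=2: ✗ (none in [2,4])
  i=3: ✗ (none in [3,5])
  i=4: ✗ (none in [4,6])
  i=5: ✗ (none in [5,7])
  i=6: ✗ (none in [6,8])
  i=7: ✓ (witness j=9)
  i=8: ✓ (witness j=9)
Positions where it holds: {7, 8} → 2.

2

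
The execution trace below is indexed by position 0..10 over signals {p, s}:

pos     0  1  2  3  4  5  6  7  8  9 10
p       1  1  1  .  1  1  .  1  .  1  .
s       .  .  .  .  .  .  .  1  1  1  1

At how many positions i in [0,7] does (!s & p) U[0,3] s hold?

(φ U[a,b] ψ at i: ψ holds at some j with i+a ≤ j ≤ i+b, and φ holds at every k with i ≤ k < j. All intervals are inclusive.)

Evaluate at each i in [0,7]:
  i=0: ✗ (no rhs in [0,3])
  i=1: ✗ (no rhs in [1,4])
  i=2: ✗ (no rhs in [2,5])
  i=3: ✗ (no rhs in [3,6])
  i=4: ✗ (lhs fails at k=6 before rhs at j=7)
  i=5: ✗ (lhs fails at k=6 before rhs at j=7)
  i=6: ✗ (lhs fails at k=6 before rhs at j=7)
  i=7: ✓ (rhs at j=7)
Positions where it holds: {7} → 1.

1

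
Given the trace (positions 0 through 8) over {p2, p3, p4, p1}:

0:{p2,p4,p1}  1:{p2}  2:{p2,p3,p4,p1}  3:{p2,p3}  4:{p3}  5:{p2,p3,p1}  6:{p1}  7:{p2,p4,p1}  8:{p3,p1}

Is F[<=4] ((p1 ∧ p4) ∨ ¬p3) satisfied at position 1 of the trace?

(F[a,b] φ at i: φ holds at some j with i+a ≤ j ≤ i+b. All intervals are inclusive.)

True

Check ((p1 ∧ p4) ∨ ¬p3) at each j in [1,5]:
  j=1: true
  j=2: true
  j=3: false
  j=4: false
  j=5: false
Found at j=1 → formula holds.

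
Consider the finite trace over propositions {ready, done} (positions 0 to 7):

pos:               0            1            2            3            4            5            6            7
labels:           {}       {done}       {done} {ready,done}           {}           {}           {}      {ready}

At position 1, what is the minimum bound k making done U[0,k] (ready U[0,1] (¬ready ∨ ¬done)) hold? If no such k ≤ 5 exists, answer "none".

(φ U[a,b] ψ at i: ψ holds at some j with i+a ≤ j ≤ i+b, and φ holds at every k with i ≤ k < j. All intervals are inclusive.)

0

Need earliest j ≥ 1 with (ready U[0,1] (¬ready ∨ ¬done)), and done at every k in [1,j-1].
  j=1: rhs holds (empty prefix). k = 0.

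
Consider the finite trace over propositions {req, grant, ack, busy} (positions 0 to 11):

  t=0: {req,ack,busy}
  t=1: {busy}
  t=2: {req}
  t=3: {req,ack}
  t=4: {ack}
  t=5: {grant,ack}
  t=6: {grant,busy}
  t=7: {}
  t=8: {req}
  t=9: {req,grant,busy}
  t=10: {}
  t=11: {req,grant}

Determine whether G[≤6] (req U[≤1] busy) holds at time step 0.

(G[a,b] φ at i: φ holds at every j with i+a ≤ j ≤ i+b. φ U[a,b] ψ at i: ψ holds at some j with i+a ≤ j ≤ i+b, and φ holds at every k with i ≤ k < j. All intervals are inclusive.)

Check (req U[≤1] busy) at every j in [0,6]:
  j=0: holds
  j=1: holds
  j=2: fails
  j=3: fails
  j=4: fails
  j=5: fails
  j=6: holds
Fails at j=2 → formula fails.

False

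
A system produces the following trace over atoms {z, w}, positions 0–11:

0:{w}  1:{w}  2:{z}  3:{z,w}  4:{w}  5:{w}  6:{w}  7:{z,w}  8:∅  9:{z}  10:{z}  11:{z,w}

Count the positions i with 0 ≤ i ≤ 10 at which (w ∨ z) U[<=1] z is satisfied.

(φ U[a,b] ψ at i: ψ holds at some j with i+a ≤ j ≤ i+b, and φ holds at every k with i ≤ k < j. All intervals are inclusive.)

7

Evaluate at each i in [0,10]:
  i=0: ✗ (no rhs in [0,1])
  i=1: ✓ (rhs at j=2; lhs holds on [1,1])
  i=2: ✓ (rhs at j=2)
  i=3: ✓ (rhs at j=3)
  i=4: ✗ (no rhs in [4,5])
  i=5: ✗ (no rhs in [5,6])
  i=6: ✓ (rhs at j=7; lhs holds on [6,6])
  i=7: ✓ (rhs at j=7)
  i=8: ✗ (lhs fails at k=8 before rhs at j=9)
  i=9: ✓ (rhs at j=9)
  i=10: ✓ (rhs at j=10)
Positions where it holds: {1, 2, 3, 6, 7, 9, 10} → 7.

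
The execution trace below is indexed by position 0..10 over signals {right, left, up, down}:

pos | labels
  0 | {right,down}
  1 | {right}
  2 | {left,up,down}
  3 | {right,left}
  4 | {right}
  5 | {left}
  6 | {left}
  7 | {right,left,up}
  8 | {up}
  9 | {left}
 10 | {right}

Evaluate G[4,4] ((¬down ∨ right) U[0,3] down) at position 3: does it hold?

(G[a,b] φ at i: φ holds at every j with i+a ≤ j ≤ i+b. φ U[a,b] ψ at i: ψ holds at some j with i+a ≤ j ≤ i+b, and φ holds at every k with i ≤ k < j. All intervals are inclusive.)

Does not hold

Check ((¬down ∨ right) U[0,3] down) at every j in [7,7]:
  j=7: fails
Fails at j=7 → formula fails.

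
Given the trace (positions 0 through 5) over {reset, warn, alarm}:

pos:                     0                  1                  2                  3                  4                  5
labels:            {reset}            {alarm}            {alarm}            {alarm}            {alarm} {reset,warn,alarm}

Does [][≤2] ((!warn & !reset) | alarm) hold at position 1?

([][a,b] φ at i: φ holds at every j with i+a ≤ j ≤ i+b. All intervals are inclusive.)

Check ((!warn & !reset) | alarm) at every j in [1,3]:
  j=1: true
  j=2: true
  j=3: true
All positions satisfy it → formula holds.

Holds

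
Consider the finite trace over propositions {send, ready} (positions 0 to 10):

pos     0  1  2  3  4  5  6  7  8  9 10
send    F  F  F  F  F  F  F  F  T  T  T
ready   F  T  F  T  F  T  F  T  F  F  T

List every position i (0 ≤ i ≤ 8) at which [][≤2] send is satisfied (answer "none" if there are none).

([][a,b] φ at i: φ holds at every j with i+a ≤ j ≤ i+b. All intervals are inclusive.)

Evaluate at each i in [0,8]:
  i=0: ✗ (fails at j=0)
  i=1: ✗ (fails at j=1)
  i=2: ✗ (fails at j=2)
  i=3: ✗ (fails at j=3)
  i=4: ✗ (fails at j=4)
  i=5: ✗ (fails at j=5)
  i=6: ✗ (fails at j=6)
  i=7: ✗ (fails at j=7)
  i=8: ✓ (all of [8,10])

8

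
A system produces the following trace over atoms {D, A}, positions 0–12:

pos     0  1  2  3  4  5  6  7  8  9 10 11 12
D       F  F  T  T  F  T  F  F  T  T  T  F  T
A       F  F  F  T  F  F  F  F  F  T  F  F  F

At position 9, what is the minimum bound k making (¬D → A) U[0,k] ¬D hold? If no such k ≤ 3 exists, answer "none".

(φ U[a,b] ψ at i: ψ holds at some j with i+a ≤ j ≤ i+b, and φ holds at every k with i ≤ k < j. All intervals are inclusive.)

Need earliest j ≥ 9 with ¬D, and (¬D → A) at every k in [9,j-1].
  j=9: rhs fails.
  j=10: rhs fails.
  j=11: rhs holds; lhs holds on [9,10]. k = 2.

2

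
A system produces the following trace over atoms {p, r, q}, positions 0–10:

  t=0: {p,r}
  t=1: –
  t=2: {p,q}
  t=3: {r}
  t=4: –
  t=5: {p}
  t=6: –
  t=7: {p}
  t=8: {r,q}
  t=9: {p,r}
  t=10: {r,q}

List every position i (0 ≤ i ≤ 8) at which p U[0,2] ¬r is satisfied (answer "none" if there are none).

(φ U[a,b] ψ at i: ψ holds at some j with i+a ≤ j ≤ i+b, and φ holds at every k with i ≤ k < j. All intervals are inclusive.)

0, 1, 2, 4, 5, 6, 7

Evaluate at each i in [0,8]:
  i=0: ✓ (rhs at j=1; lhs holds on [0,0])
  i=1: ✓ (rhs at j=1)
  i=2: ✓ (rhs at j=2)
  i=3: ✗ (lhs fails at k=3 before rhs at j=4)
  i=4: ✓ (rhs at j=4)
  i=5: ✓ (rhs at j=5)
  i=6: ✓ (rhs at j=6)
  i=7: ✓ (rhs at j=7)
  i=8: ✗ (no rhs in [8,10])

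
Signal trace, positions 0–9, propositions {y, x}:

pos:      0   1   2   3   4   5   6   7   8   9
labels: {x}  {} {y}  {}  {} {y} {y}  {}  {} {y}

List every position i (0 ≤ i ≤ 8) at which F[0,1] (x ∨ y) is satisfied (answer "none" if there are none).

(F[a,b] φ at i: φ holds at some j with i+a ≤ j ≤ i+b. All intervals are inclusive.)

0, 1, 2, 4, 5, 6, 8

Evaluate at each i in [0,8]:
  i=0: ✓ (witness j=0)
  i=1: ✓ (witness j=2)
  i=2: ✓ (witness j=2)
  i=3: ✗ (none in [3,4])
  i=4: ✓ (witness j=5)
  i=5: ✓ (witness j=5)
  i=6: ✓ (witness j=6)
  i=7: ✗ (none in [7,8])
  i=8: ✓ (witness j=9)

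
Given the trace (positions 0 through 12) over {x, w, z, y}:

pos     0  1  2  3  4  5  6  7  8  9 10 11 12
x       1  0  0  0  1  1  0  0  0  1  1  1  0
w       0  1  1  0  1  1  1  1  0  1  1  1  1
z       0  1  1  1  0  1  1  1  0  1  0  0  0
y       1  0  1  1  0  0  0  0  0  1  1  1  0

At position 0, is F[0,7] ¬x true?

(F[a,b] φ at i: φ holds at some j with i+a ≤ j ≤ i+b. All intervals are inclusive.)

Check ¬x at each j in [0,7]:
  j=0: false
  j=1: true
  j=2: true
  j=3: true
  j=4: false
  j=5: false
  j=6: true
  j=7: true
Found at j=1 → formula holds.

Yes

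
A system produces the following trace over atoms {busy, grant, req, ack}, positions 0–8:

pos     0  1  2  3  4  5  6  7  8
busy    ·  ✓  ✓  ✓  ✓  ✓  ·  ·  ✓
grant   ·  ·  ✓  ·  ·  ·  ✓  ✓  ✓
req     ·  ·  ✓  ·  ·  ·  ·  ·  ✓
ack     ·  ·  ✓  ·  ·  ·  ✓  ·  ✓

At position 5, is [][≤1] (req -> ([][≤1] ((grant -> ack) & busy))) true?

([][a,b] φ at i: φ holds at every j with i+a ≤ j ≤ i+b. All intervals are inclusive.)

Yes

Check (req -> ([][≤1] ((grant -> ack) & busy))) at every j in [5,6]:
  j=5: antecedent false → ✓
  j=6: antecedent false → ✓
All positions satisfy it → formula holds.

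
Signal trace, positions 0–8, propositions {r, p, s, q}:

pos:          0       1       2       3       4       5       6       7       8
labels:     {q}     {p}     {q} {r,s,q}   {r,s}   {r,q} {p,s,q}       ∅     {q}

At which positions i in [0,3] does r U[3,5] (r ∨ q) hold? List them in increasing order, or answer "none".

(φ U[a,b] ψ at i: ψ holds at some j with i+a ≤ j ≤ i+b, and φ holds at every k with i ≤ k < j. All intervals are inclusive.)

3

Evaluate at each i in [0,3]:
  i=0: ✗ (lhs fails at k=0 before rhs at j=3)
  i=1: ✗ (lhs fails at k=1 before rhs at j=4)
  i=2: ✗ (lhs fails at k=2 before rhs at j=5)
  i=3: ✓ (rhs at j=6; lhs holds on [3,5])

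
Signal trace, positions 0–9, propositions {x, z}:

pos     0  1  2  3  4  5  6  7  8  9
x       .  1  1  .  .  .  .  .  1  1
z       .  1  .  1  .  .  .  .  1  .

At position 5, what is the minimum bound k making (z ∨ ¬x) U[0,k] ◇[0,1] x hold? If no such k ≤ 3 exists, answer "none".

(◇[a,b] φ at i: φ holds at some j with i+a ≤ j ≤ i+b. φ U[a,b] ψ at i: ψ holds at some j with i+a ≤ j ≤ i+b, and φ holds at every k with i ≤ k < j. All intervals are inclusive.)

2

Need earliest j ≥ 5 with ◇[0,1] x, and (z ∨ ¬x) at every k in [5,j-1].
  j=5: rhs fails.
  j=6: rhs fails.
  j=7: rhs holds; lhs holds on [5,6]. k = 2.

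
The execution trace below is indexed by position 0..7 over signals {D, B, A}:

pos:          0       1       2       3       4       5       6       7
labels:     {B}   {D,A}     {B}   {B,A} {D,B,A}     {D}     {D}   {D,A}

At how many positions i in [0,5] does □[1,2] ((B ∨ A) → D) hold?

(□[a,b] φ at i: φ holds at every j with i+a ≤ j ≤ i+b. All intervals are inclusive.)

3

Evaluate at each i in [0,5]:
  i=0: ✗ (fails at j=2)
  i=1: ✗ (fails at j=2)
  i=2: ✗ (fails at j=3)
  i=3: ✓ (all of [4,5])
  i=4: ✓ (all of [5,6])
  i=5: ✓ (all of [6,7])
Positions where it holds: {3, 4, 5} → 3.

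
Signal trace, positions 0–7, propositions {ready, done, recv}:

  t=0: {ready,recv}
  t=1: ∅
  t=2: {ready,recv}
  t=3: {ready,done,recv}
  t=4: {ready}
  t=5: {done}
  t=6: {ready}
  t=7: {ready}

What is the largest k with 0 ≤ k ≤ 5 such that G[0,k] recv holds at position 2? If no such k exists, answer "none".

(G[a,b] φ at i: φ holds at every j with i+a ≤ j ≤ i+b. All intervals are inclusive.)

recv must hold from j=2 onward; find where it first fails.
  j=2: holds
  j=3: holds
  j=4: fails
Holds on [2,3], so largest k = 1.

1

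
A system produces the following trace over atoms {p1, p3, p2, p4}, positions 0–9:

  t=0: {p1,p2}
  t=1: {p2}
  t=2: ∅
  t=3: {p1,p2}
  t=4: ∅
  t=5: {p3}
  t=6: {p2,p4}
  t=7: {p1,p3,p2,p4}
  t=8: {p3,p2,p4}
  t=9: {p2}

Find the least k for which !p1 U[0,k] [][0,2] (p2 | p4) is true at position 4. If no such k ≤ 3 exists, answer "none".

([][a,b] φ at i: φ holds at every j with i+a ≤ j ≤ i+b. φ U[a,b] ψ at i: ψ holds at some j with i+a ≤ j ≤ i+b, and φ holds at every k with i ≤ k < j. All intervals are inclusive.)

Need earliest j ≥ 4 with [][0,2] (p2 | p4), and !p1 at every k in [4,j-1].
  j=4: rhs fails.
  j=5: rhs fails.
  j=6: rhs holds; lhs holds on [4,5]. k = 2.

2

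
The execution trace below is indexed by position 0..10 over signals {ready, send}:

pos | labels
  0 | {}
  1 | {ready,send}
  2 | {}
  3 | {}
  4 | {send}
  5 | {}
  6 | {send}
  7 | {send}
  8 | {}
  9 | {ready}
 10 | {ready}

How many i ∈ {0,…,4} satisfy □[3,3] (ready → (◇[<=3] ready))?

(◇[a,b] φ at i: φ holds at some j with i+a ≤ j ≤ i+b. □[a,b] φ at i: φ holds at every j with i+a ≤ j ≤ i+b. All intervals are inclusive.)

Evaluate at each i in [0,4]:
  i=0: ✓ (all of [3,3])
  i=1: ✓ (all of [4,4])
  i=2: ✓ (all of [5,5])
  i=3: ✓ (all of [6,6])
  i=4: ✓ (all of [7,7])
Positions where it holds: {0, 1, 2, 3, 4} → 5.

5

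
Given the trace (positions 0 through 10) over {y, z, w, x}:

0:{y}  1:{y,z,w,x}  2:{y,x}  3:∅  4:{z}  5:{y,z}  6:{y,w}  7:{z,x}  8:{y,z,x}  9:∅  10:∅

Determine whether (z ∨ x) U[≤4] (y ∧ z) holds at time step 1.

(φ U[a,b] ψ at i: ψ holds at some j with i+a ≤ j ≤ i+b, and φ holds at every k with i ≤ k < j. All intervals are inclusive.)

Yes

Need some j in [1,5] with (y ∧ z), and (z ∨ x) at every k in [1,j-1].
  j=1: (y ∧ z) holds; no prefix to check → satisfied.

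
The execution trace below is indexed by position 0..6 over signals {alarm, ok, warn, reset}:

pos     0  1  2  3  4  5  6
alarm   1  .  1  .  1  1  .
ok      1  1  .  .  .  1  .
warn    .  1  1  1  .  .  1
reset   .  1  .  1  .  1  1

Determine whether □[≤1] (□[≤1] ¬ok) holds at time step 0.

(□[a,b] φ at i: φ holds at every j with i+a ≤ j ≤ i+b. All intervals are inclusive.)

False

Check □[≤1] ¬ok at every j in [0,1]:
  j=0: fails at 0
  j=1: fails at 1
Fails at j=0 → formula fails.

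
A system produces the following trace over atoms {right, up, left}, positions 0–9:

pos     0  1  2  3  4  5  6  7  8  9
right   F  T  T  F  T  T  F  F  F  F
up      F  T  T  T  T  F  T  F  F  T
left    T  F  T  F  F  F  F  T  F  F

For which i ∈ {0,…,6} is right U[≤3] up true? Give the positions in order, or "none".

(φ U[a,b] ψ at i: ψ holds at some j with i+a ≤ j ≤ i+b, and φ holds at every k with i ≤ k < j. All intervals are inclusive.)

1, 2, 3, 4, 5, 6

Evaluate at each i in [0,6]:
  i=0: ✗ (lhs fails at k=0 before rhs at j=1)
  i=1: ✓ (rhs at j=1)
  i=2: ✓ (rhs at j=2)
  i=3: ✓ (rhs at j=3)
  i=4: ✓ (rhs at j=4)
  i=5: ✓ (rhs at j=6; lhs holds on [5,5])
  i=6: ✓ (rhs at j=6)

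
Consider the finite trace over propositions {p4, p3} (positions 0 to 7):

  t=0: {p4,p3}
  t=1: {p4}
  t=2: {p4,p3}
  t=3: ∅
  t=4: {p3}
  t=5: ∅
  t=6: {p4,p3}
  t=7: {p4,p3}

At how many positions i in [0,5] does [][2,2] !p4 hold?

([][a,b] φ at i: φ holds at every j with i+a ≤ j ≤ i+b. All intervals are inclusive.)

3

Evaluate at each i in [0,5]:
  i=0: ✗ (fails at j=2)
  i=1: ✓ (all of [3,3])
  i=2: ✓ (all of [4,4])
  i=3: ✓ (all of [5,5])
  i=4: ✗ (fails at j=6)
  i=5: ✗ (fails at j=7)
Positions where it holds: {1, 2, 3} → 3.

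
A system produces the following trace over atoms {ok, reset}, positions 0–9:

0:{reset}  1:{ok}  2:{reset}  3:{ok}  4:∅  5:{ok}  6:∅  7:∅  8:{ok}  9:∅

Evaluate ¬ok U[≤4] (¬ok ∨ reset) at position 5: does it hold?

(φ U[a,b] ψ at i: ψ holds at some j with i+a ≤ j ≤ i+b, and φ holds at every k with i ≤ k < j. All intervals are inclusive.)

Need some j in [5,9] with (¬ok ∨ reset), and ¬ok at every k in [5,j-1].
  j=5: (¬ok ∨ reset) false.
  j=6: (¬ok ∨ reset) holds, but ¬ok fails at k=5 → not this j.
  j=7: (¬ok ∨ reset) holds, but ¬ok fails at k=5 → not this j.
  j=8: (¬ok ∨ reset) false.
  j=9: (¬ok ∨ reset) holds, but ¬ok fails at k=5 → not this j.
No j in the window works → until fails.

No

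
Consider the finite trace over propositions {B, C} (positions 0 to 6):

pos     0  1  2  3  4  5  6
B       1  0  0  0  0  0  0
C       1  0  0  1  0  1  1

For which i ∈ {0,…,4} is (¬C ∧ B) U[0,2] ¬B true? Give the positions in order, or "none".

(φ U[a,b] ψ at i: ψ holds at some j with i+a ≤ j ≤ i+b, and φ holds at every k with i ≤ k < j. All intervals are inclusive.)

1, 2, 3, 4

Evaluate at each i in [0,4]:
  i=0: ✗ (lhs fails at k=0 before rhs at j=1)
  i=1: ✓ (rhs at j=1)
  i=2: ✓ (rhs at j=2)
  i=3: ✓ (rhs at j=3)
  i=4: ✓ (rhs at j=4)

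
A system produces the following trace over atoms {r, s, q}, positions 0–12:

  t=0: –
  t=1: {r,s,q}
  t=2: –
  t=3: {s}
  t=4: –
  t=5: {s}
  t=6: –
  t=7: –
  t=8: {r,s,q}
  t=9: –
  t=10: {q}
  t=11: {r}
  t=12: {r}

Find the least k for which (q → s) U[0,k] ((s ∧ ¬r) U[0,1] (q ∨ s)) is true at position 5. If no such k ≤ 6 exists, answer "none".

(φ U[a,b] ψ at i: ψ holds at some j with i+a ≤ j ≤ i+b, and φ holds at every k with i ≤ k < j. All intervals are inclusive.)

0

Need earliest j ≥ 5 with ((s ∧ ¬r) U[0,1] (q ∨ s)), and (q → s) at every k in [5,j-1].
  j=5: rhs holds (empty prefix). k = 0.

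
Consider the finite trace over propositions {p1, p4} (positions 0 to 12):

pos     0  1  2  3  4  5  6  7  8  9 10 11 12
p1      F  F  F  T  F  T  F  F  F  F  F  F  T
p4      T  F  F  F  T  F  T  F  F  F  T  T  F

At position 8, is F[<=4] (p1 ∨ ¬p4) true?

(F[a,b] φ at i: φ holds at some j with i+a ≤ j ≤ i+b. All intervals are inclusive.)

Check (p1 ∨ ¬p4) at each j in [8,12]:
  j=8: true
  j=9: true
  j=10: false
  j=11: false
  j=12: true
Found at j=8 → formula holds.

Yes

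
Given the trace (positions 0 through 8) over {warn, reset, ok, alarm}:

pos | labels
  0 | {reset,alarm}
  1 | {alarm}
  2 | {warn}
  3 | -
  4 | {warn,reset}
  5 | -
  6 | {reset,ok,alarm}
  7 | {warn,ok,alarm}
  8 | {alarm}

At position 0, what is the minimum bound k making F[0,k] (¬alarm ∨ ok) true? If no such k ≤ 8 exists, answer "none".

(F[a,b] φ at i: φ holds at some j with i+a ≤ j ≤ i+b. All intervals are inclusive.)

Scan j = 0,1,… for (¬alarm ∨ ok):
  j=0: fails
  j=1: fails
  j=2: holds
First hit at j=2, so smallest k = 2-0 = 2.

2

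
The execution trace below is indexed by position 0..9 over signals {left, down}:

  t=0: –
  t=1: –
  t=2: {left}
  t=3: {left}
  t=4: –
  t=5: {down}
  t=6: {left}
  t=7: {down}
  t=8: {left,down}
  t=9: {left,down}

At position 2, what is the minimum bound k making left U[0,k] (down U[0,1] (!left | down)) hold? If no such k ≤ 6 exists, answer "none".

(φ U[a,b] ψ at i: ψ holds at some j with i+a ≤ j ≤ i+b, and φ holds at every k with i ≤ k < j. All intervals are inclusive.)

2

Need earliest j ≥ 2 with (down U[0,1] (!left | down)), and left at every k in [2,j-1].
  j=2: rhs fails.
  j=3: rhs fails.
  j=4: rhs holds; lhs holds on [2,3]. k = 2.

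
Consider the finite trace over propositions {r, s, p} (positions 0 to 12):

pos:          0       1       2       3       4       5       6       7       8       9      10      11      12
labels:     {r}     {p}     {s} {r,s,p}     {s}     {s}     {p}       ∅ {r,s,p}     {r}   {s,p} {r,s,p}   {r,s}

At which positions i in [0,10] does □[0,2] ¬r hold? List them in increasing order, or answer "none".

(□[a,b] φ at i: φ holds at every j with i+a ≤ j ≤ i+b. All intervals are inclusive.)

4, 5

Evaluate at each i in [0,10]:
  i=0: ✗ (fails at j=0)
  i=1: ✗ (fails at j=3)
  i=2: ✗ (fails at j=3)
  i=3: ✗ (fails at j=3)
  i=4: ✓ (all of [4,6])
  i=5: ✓ (all of [5,7])
  i=6: ✗ (fails at j=8)
  i=7: ✗ (fails at j=8)
  i=8: ✗ (fails at j=8)
  i=9: ✗ (fails at j=9)
  i=10: ✗ (fails at j=11)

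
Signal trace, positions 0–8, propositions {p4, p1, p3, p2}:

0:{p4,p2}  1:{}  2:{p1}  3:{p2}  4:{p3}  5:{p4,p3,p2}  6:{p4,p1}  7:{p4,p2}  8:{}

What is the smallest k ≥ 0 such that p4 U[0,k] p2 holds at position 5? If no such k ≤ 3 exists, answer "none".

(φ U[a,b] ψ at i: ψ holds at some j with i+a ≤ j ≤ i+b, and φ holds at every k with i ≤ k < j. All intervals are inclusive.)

0

Need earliest j ≥ 5 with p2, and p4 at every k in [5,j-1].
  j=5: rhs holds (empty prefix). k = 0.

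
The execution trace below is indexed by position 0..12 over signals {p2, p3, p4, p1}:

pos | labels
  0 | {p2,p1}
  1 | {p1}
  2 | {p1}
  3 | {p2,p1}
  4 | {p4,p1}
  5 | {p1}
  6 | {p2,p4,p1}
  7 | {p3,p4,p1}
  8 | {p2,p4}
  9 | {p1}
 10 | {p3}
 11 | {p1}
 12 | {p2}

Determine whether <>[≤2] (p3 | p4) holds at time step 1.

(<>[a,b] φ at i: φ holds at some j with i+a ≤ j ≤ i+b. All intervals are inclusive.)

Check (p3 | p4) at each j in [1,3]:
  j=1: false
  j=2: false
  j=3: false
No position in the window satisfies it → formula fails.

No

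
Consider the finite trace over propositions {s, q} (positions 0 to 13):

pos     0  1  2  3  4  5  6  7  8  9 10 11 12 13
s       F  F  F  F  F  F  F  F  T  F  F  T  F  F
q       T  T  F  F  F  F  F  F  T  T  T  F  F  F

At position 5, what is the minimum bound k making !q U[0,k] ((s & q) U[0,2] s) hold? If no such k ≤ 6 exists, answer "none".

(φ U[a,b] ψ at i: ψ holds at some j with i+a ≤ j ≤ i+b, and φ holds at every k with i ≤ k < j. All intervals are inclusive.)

3

Need earliest j ≥ 5 with ((s & q) U[0,2] s), and !q at every k in [5,j-1].
  j=5: rhs fails.
  j=6: rhs fails.
  j=7: rhs fails.
  j=8: rhs holds; lhs holds on [5,7]. k = 3.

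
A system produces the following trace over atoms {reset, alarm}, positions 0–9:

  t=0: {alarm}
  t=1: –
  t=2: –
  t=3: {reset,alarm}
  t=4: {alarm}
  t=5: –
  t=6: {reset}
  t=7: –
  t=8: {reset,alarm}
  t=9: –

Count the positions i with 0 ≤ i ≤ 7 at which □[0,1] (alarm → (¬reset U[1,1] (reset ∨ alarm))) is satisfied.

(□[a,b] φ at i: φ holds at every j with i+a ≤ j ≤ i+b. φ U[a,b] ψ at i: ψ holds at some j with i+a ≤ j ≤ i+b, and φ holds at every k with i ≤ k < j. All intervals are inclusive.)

3

Evaluate at each i in [0,7]:
  i=0: ✗ (fails at j=0)
  i=1: ✓ (all of [1,2])
  i=2: ✗ (fails at j=3)
  i=3: ✗ (fails at j=3)
  i=4: ✗ (fails at j=4)
  i=5: ✓ (all of [5,6])
  i=6: ✓ (all of [6,7])
  i=7: ✗ (fails at j=8)
Positions where it holds: {1, 5, 6} → 3.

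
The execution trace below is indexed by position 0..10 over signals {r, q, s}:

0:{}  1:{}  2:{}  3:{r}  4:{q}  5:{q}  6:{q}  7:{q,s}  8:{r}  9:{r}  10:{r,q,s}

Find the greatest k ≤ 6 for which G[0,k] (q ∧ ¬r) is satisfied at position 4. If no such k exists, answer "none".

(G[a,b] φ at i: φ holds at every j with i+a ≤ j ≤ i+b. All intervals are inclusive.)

(q ∧ ¬r) must hold from j=4 onward; find where it first fails.
  j=4: holds
  j=5: holds
  j=6: holds
  j=7: holds
  j=8: fails
Holds on [4,7], so largest k = 3.

3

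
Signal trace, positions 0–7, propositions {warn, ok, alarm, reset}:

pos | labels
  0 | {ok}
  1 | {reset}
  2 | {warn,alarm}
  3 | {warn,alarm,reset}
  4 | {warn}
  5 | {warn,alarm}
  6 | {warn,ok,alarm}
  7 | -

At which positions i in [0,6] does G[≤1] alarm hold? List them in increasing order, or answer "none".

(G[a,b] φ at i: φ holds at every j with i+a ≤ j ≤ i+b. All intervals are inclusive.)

Evaluate at each i in [0,6]:
  i=0: ✗ (fails at j=0)
  i=1: ✗ (fails at j=1)
  i=2: ✓ (all of [2,3])
  i=3: ✗ (fails at j=4)
  i=4: ✗ (fails at j=4)
  i=5: ✓ (all of [5,6])
  i=6: ✗ (fails at j=7)

2, 5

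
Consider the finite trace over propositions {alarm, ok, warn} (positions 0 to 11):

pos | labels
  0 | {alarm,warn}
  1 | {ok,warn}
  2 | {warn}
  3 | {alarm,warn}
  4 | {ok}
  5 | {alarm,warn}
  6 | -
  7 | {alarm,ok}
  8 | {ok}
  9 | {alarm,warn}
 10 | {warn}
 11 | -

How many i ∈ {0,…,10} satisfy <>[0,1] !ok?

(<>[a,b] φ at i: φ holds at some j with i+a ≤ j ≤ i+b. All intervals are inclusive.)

Evaluate at each i in [0,10]:
  i=0: ✓ (witness j=0)
  i=1: ✓ (witness j=2)
  i=2: ✓ (witness j=2)
  i=3: ✓ (witness j=3)
  i=4: ✓ (witness j=5)
  i=5: ✓ (witness j=5)
  i=6: ✓ (witness j=6)
  i=7: ✗ (none in [7,8])
  i=8: ✓ (witness j=9)
  i=9: ✓ (witness j=9)
  i=10: ✓ (witness j=10)
Positions where it holds: {0, 1, 2, 3, 4, 5, 6, 8, 9, 10} → 10.

10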